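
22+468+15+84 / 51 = 8613 / 17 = 506.65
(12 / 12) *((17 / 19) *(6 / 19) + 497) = 179519 / 361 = 497.28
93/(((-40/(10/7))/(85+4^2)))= -9393/28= -335.46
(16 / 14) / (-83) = -8 / 581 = -0.01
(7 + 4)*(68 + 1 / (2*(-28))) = 41877 / 56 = 747.80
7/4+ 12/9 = 3.08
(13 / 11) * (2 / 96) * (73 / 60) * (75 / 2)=4745 / 4224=1.12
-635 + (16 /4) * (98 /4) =-537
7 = 7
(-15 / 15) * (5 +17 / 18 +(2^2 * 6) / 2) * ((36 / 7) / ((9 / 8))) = -5168 / 63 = -82.03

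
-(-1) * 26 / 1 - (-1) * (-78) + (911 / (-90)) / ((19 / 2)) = -45371 / 855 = -53.07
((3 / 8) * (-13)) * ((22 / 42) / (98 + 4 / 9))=-1287 / 49616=-0.03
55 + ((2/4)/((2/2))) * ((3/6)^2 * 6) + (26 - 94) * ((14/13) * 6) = -19949/52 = -383.63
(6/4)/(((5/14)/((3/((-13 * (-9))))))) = 7/65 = 0.11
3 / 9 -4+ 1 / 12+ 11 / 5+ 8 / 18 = -169 / 180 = -0.94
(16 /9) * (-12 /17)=-64 /51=-1.25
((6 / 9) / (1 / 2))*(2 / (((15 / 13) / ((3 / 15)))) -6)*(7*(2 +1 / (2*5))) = -41552 / 375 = -110.81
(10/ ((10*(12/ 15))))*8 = 10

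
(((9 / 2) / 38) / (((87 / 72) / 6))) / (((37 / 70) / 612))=13880160 / 20387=680.83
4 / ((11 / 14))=56 / 11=5.09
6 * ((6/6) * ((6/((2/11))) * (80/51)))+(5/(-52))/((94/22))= 12903385/41548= 310.57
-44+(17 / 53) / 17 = -2331 / 53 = -43.98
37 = 37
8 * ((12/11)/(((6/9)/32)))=4608/11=418.91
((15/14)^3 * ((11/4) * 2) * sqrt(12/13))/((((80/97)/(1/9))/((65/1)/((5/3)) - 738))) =-55937475 * sqrt(39)/570752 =-612.05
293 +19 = 312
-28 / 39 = -0.72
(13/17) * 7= 91/17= 5.35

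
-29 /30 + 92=2731 /30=91.03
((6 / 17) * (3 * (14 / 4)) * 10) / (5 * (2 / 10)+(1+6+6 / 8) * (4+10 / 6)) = 0.83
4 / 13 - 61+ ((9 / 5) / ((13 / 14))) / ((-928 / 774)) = -939621 / 15080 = -62.31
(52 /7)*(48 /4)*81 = 50544 /7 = 7220.57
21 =21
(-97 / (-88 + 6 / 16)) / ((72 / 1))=97 / 6309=0.02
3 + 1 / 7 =22 / 7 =3.14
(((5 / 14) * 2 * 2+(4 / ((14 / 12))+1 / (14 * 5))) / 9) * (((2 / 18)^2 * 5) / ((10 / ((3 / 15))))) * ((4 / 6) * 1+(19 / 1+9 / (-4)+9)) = 108097 / 6123600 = 0.02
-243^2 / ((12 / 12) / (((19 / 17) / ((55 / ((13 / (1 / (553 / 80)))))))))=-8065561959 / 74800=-107828.37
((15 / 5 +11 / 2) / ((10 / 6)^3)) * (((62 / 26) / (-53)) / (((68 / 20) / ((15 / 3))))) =-837 / 6890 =-0.12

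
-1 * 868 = -868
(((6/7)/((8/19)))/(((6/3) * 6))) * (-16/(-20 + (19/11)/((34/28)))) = 3553/24318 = 0.15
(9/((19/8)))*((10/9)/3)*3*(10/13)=800/247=3.24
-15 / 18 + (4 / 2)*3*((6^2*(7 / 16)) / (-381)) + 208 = 78836 / 381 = 206.92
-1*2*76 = -152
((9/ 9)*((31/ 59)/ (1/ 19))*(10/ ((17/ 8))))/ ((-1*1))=-47120/ 1003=-46.98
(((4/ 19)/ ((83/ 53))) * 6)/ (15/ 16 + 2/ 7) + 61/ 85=25288429/ 18364165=1.38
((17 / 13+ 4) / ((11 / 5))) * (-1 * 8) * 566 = -1562160 / 143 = -10924.20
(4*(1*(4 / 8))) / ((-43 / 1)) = -2 / 43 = -0.05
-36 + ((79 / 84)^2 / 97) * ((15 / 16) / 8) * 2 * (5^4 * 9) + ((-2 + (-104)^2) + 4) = 52535279679 / 4867072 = 10794.02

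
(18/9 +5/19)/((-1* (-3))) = 43/57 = 0.75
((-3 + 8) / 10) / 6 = 1 / 12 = 0.08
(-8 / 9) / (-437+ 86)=8 / 3159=0.00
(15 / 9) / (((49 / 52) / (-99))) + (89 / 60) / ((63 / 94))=-2287319 / 13230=-172.89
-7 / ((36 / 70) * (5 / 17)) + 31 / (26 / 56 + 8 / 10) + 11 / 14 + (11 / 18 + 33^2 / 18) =49732 / 1239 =40.14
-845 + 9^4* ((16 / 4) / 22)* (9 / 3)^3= 344999 / 11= 31363.55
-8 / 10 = -4 / 5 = -0.80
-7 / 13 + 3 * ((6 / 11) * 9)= 2029 / 143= 14.19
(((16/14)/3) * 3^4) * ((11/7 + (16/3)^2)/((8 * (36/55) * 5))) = 20801/588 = 35.38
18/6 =3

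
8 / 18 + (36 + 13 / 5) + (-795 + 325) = -430.96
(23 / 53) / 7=23 / 371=0.06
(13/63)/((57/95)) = 65/189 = 0.34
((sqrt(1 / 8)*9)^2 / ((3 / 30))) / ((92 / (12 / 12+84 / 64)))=14985 / 5888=2.55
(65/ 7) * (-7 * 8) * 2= -1040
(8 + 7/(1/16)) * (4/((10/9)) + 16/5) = 816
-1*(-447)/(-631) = -447/631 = -0.71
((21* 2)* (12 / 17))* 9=4536 / 17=266.82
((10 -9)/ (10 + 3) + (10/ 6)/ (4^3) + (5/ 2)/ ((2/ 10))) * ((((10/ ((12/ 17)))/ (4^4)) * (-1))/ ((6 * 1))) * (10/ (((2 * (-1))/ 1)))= 13369225/ 23003136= 0.58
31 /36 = 0.86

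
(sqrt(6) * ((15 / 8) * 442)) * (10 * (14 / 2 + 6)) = 215475 * sqrt(6) / 2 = 263901.90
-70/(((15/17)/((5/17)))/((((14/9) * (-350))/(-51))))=-249.09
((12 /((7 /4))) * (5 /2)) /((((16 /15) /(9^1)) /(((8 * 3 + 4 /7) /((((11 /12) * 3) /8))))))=5572800 /539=10339.15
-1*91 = -91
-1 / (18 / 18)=-1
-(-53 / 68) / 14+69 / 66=11531 / 10472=1.10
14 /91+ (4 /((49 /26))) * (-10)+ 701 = 433115 /637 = 679.93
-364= -364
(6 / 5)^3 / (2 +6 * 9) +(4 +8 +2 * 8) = 24527 / 875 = 28.03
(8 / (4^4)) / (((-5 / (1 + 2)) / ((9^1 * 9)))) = -243 / 160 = -1.52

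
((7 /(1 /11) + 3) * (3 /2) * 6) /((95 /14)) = 2016 /19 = 106.11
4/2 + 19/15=49/15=3.27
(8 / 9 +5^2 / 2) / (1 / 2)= 241 / 9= 26.78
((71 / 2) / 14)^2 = 5041 / 784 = 6.43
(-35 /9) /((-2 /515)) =18025 /18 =1001.39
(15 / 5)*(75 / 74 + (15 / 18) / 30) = 1387 / 444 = 3.12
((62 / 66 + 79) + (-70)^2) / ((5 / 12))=11951.85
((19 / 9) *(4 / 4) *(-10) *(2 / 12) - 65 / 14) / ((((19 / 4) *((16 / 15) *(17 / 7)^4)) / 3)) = -5290775 / 38085576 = -0.14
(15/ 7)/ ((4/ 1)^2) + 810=810.13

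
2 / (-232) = -1 / 116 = -0.01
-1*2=-2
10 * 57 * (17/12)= 1615/2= 807.50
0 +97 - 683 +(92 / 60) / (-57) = -501053 / 855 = -586.03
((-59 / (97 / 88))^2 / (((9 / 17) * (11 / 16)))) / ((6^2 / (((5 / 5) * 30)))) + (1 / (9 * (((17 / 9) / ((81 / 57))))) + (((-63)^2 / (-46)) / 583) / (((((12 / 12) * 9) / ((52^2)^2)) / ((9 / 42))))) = -21130610368525895 / 1100287415601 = -19204.63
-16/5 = -3.20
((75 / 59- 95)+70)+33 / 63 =-28751 / 1239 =-23.21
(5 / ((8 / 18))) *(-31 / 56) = -1395 / 224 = -6.23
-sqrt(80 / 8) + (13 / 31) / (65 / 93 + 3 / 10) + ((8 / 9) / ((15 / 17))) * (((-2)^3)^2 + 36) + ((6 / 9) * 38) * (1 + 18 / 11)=46339154 / 275913 - sqrt(10)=164.79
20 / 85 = 4 / 17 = 0.24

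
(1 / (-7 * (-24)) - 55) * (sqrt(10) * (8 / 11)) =-9239 * sqrt(10) / 231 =-126.48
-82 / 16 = -41 / 8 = -5.12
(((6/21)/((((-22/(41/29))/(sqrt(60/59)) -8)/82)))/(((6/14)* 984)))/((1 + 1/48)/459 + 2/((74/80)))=9135495360/7745842717847 -592321752* sqrt(885)/7745842717847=-0.00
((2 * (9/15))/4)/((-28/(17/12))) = -17/1120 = -0.02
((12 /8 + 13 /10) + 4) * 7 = 238 /5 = 47.60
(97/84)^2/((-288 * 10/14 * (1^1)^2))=-9409/1451520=-0.01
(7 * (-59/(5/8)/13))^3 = -36067838464/274625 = -131334.87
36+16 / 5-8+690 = 3606 / 5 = 721.20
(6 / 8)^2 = 9 / 16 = 0.56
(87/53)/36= 29/636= 0.05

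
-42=-42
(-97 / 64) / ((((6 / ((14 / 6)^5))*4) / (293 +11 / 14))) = -106433929 / 82944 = -1283.20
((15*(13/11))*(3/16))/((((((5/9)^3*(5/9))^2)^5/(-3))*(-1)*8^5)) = 51880899124435419083945206782440537457951/10490417480468750000000000000000000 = 4945551.43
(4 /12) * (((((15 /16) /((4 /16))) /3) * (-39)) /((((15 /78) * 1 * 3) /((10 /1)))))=-845 /3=-281.67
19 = 19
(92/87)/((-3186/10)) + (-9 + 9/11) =-12478250/1524501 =-8.19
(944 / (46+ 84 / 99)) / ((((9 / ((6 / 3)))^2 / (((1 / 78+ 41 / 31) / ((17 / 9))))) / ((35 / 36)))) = 293386940 / 428961663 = 0.68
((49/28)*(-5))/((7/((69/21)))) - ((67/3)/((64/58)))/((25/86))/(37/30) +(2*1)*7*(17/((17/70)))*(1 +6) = 70442207/10360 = 6799.44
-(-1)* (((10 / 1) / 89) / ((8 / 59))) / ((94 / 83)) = 24485 / 33464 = 0.73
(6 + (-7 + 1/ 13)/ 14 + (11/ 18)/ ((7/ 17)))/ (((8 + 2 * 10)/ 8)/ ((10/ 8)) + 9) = 0.59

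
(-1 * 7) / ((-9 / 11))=77 / 9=8.56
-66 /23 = -2.87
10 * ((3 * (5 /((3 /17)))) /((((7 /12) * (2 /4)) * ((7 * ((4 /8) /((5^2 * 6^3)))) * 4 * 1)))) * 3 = 165240000 /49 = 3372244.90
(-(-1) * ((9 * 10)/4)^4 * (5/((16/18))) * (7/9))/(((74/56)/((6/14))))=430565625/1184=363653.40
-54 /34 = -27 /17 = -1.59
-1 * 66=-66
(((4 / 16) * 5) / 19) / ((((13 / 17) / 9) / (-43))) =-32895 / 988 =-33.29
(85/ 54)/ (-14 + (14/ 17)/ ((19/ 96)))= -27455/ 171612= -0.16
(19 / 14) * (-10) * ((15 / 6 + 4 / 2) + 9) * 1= -2565 / 14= -183.21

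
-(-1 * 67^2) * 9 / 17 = 40401 / 17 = 2376.53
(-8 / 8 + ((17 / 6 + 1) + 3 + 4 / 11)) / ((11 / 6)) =409 / 121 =3.38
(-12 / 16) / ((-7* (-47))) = -3 / 1316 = -0.00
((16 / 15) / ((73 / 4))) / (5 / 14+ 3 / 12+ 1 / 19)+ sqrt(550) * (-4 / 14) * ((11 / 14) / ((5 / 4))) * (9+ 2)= 34048 / 384345-484 * sqrt(22) / 49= -46.24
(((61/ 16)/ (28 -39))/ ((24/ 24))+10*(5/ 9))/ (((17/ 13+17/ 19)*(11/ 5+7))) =10189985/ 39638016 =0.26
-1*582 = -582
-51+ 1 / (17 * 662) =-573953 / 11254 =-51.00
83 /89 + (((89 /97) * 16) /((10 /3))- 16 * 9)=-5985401 /43165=-138.66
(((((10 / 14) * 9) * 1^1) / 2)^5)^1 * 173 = 59356.53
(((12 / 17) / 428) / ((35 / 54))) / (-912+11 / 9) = -1458 / 521862005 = -0.00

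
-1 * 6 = -6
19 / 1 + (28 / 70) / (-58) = 2754 / 145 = 18.99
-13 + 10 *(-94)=-953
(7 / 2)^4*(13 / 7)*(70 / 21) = 22295 / 24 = 928.96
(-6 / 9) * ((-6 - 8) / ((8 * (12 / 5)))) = 35 / 72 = 0.49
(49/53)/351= 49/18603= 0.00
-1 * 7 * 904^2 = -5720512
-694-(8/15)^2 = -156214/225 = -694.28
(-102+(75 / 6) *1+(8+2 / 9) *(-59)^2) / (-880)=-513577 / 15840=-32.42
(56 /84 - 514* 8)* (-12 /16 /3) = 6167 /6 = 1027.83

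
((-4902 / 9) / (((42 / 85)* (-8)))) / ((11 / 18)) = 69445 / 308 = 225.47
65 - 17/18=1153/18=64.06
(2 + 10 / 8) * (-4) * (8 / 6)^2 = -208 / 9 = -23.11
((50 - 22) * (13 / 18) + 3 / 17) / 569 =3121 / 87057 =0.04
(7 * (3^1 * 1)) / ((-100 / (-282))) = 2961 / 50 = 59.22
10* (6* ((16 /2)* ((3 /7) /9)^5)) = 160 /1361367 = 0.00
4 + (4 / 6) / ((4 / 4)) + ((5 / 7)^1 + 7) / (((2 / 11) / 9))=8117 / 21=386.52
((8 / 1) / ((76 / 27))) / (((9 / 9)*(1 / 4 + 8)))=72 / 209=0.34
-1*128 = -128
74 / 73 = 1.01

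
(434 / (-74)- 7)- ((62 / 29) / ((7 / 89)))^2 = -1146203472 / 1524733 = -751.74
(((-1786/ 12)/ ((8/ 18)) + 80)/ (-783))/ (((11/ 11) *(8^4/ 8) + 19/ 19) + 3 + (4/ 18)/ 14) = 14273/ 22626264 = 0.00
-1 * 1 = -1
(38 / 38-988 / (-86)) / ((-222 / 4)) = -358 / 1591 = -0.23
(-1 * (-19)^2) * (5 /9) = -1805 /9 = -200.56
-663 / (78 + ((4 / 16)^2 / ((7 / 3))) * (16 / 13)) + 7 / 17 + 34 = 1042808 / 40239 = 25.92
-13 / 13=-1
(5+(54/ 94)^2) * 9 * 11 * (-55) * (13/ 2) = -416711295/ 2209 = -188642.51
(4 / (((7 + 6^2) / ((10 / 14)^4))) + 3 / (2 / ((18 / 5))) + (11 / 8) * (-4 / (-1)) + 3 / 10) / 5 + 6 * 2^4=253577308 / 2581075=98.24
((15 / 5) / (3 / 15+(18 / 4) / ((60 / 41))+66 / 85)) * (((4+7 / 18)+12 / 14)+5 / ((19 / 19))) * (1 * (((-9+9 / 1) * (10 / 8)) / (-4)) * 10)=0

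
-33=-33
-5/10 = -1/2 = -0.50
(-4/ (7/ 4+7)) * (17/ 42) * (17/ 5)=-2312/ 3675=-0.63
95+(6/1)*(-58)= -253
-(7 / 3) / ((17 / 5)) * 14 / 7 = -70 / 51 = -1.37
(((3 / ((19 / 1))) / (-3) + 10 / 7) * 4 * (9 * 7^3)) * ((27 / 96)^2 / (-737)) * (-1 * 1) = 6536943 / 3584768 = 1.82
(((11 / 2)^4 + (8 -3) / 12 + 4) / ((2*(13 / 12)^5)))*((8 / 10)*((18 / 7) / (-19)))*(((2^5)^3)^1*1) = -593183637504 / 542659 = -1093105.68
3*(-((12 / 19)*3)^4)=-38.66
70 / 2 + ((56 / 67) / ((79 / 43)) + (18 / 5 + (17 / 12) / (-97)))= 1202647691 / 30805260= 39.04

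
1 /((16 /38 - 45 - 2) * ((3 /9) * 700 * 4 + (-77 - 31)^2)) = -19 /11148640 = -0.00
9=9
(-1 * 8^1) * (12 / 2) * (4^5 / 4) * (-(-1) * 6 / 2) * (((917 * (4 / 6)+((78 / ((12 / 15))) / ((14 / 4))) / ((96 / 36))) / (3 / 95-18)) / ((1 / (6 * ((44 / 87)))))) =447117946880 / 115507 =3870916.45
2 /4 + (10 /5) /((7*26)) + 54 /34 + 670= 2079475 /3094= 672.10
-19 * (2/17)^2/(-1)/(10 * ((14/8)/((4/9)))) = 608/91035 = 0.01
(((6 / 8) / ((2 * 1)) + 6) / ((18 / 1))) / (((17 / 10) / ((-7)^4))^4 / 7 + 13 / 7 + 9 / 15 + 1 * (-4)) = -2471699211114074375 / 10767469504550473437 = -0.23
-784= -784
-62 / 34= -31 / 17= -1.82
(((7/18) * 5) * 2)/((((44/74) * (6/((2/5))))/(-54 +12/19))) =-43771/1881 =-23.27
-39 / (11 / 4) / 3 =-52 / 11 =-4.73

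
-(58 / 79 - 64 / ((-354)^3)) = -321624146 / 438073407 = -0.73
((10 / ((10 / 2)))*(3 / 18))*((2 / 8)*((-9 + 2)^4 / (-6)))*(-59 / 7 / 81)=20237 / 5832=3.47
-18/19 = -0.95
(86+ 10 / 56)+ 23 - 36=2049 / 28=73.18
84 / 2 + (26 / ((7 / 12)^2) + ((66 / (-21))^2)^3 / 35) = 600950974 / 4117715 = 145.94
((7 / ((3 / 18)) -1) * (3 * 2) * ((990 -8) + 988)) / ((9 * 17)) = 161540 / 51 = 3167.45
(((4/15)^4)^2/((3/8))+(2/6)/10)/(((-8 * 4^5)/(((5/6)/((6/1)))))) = -513626701/906992640000000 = -0.00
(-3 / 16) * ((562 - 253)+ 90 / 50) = -2331 / 40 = -58.28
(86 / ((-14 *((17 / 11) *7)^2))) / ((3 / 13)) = -0.23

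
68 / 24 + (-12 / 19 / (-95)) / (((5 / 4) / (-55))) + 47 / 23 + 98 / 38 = 1784291 / 249090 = 7.16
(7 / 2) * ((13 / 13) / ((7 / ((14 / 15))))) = 7 / 15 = 0.47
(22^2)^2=234256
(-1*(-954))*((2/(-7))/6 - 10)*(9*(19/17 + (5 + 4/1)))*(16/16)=-103867704/119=-872837.85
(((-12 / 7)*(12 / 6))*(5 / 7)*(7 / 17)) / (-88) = 15 / 1309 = 0.01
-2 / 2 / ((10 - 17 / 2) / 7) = -14 / 3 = -4.67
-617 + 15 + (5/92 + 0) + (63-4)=-542.95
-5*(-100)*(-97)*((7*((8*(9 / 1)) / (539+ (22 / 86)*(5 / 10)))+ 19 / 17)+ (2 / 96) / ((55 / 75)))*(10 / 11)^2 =-530323310625 / 6358187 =-83407.94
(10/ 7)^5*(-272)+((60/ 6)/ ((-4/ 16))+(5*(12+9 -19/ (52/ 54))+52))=-699183061/ 436982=-1600.03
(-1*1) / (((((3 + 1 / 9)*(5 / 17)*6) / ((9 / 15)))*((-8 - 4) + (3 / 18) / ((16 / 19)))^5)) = 155940028416 / 326728935645156275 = 0.00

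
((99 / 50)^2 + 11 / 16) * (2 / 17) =46079 / 85000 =0.54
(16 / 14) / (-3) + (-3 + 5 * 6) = 559 / 21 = 26.62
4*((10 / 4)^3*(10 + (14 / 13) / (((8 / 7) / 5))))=95625 / 104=919.47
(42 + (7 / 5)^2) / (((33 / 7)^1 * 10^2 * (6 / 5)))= 7693 / 99000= 0.08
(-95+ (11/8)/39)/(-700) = 29629/218400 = 0.14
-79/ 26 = -3.04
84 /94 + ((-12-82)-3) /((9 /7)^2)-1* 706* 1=-2907731 /3807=-763.79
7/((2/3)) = 21/2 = 10.50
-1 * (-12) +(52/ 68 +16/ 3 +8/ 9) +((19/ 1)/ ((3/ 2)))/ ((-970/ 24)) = 18.67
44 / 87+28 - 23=479 / 87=5.51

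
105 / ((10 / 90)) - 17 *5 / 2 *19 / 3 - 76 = 3599 / 6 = 599.83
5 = 5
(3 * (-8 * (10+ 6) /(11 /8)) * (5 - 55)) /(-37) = -153600 /407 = -377.40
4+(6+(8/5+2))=68/5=13.60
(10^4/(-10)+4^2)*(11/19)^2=-329.82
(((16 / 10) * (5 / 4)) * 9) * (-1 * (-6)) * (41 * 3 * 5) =66420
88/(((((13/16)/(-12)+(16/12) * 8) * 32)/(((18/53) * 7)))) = 0.62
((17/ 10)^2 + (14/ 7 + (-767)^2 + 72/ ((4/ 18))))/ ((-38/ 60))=-176585367/ 190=-929396.67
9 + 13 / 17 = 166 / 17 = 9.76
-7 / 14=-1 / 2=-0.50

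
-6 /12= -1 /2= -0.50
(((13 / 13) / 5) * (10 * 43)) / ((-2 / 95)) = -4085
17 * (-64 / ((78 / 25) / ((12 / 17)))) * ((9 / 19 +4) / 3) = -272000 / 741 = -367.07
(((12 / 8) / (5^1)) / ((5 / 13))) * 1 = 39 / 50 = 0.78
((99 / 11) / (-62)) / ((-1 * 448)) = 9 / 27776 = 0.00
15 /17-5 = -70 /17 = -4.12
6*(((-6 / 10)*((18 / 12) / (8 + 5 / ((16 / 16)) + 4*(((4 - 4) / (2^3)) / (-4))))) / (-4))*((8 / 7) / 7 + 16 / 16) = 1539 / 12740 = 0.12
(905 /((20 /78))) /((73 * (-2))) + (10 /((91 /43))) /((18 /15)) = -1613207 /79716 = -20.24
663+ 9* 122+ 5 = 1766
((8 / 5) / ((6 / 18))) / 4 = 6 / 5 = 1.20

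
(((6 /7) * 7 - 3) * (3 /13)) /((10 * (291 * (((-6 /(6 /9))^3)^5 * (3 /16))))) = -8 /1298143587856761945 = -0.00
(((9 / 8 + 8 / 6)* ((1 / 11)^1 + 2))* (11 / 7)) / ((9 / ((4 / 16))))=1357 / 6048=0.22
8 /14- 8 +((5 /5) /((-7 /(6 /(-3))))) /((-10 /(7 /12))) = -3127 /420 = -7.45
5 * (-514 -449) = -4815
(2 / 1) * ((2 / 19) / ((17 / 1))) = 4 / 323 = 0.01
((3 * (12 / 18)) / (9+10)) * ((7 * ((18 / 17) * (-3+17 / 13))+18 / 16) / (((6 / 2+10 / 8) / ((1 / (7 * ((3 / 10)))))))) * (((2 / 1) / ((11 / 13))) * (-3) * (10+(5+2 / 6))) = 6190680 / 422807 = 14.64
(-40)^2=1600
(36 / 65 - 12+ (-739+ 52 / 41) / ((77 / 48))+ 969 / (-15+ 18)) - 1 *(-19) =-3791334 / 29315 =-129.33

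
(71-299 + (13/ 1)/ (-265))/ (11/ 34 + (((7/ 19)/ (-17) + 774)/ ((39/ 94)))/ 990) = -150732351198/ 1459316575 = -103.29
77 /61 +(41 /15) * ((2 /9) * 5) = 7081 /1647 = 4.30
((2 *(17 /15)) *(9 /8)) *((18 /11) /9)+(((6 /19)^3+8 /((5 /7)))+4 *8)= 32967537 /754490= 43.70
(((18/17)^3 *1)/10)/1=2916/24565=0.12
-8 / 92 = -2 / 23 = -0.09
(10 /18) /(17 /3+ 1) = 1 /12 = 0.08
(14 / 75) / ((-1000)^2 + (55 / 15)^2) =42 / 225003025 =0.00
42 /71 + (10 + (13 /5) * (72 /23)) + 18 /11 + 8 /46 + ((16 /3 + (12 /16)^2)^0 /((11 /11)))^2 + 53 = 6694896 /89815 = 74.54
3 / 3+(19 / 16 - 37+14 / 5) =-2561 / 80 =-32.01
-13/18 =-0.72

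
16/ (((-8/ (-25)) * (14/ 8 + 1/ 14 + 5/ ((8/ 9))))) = 2800/ 417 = 6.71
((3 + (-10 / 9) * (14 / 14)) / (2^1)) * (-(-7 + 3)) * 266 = 9044 / 9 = 1004.89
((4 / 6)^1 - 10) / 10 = -14 / 15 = -0.93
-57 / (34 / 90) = -2565 / 17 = -150.88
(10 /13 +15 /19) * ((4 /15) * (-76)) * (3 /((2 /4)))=-2464 /13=-189.54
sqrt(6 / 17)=sqrt(102) / 17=0.59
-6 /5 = -1.20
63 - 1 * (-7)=70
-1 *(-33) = 33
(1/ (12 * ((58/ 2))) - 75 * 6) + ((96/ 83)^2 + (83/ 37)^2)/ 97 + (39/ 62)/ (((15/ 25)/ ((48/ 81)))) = -39908102885775277/ 88820827378884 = -449.31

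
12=12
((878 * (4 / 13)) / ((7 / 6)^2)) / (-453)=-42144 / 96187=-0.44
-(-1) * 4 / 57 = 4 / 57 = 0.07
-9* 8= -72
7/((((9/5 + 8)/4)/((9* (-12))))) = -2160/7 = -308.57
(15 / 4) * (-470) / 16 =-3525 / 32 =-110.16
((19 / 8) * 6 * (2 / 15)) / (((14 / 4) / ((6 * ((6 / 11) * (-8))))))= -5472 / 385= -14.21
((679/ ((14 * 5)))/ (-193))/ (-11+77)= -97/ 127380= -0.00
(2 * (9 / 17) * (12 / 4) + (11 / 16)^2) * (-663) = -619359 / 256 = -2419.37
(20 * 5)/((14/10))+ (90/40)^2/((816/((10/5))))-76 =-69443/15232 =-4.56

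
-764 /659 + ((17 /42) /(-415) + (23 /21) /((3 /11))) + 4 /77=1102093571 /379050210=2.91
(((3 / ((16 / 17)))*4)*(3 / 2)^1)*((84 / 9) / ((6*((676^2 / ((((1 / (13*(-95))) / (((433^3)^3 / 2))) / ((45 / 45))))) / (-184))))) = 0.00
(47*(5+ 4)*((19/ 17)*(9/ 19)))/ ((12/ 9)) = 11421/ 68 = 167.96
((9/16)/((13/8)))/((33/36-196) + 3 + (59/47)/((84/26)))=-17766/9838543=-0.00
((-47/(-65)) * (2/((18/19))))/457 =893/267345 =0.00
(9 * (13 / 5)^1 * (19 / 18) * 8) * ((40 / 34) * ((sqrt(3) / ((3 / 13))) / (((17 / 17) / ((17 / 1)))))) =51376 * sqrt(3) / 3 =29661.95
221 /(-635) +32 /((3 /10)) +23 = 246352 /1905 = 129.32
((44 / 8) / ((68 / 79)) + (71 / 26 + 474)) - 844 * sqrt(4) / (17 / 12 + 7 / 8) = -24646581 / 97240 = -253.46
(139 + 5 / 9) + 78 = 1958 / 9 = 217.56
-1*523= -523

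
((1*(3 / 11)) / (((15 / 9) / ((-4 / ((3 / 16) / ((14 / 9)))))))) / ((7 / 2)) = -256 / 165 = -1.55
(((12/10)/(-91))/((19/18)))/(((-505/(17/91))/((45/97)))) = 16524/7707250915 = 0.00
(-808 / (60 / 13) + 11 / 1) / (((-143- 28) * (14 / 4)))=4922 / 17955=0.27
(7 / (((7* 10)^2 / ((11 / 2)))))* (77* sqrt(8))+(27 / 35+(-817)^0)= 121* sqrt(2) / 100+62 / 35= 3.48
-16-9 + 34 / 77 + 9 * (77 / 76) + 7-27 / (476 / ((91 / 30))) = -8567641 / 994840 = -8.61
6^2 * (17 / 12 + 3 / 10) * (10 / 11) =618 / 11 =56.18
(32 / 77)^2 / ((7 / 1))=1024 / 41503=0.02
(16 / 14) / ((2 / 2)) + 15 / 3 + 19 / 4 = 305 / 28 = 10.89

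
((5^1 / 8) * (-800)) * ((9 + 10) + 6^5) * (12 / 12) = -3897500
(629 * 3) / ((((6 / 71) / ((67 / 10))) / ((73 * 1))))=218427169 / 20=10921358.45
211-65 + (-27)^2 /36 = 665 /4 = 166.25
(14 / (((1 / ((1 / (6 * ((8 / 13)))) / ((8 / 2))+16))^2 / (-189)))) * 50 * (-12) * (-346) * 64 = -18152441173125 / 2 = -9076220586562.50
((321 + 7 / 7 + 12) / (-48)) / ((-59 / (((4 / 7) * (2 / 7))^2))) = 1336 / 424977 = 0.00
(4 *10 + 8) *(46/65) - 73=-2537/65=-39.03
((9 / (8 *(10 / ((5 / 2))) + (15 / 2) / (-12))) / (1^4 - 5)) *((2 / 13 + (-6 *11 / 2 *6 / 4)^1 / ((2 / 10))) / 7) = 57879 / 22841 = 2.53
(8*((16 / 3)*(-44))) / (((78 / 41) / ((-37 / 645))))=4271872 / 75465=56.61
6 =6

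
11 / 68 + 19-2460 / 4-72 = -45413 / 68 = -667.84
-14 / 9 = -1.56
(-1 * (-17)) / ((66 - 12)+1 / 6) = 102 / 325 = 0.31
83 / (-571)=-83 / 571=-0.15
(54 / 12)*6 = 27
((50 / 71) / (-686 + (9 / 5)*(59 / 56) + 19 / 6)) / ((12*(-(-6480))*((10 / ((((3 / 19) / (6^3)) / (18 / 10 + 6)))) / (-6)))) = 175 / 234001675451232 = 0.00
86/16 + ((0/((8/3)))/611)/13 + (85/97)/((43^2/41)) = 7740059/1434824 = 5.39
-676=-676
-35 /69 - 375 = -25910 /69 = -375.51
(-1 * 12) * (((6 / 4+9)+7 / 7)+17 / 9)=-482 / 3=-160.67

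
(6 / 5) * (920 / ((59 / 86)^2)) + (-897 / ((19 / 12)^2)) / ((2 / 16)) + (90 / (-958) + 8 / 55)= -17107766246963 / 33106207145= -516.75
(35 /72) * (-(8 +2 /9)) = -1295 /324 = -4.00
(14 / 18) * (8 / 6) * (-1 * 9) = -28 / 3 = -9.33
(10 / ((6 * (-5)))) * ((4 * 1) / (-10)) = 0.13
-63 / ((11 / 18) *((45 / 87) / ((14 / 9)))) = -17052 / 55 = -310.04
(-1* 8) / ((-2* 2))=2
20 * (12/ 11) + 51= 801/ 11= 72.82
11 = 11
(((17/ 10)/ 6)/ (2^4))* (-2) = -17/ 480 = -0.04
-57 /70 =-0.81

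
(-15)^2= 225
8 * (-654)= -5232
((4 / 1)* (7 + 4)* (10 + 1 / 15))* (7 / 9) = 46508 / 135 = 344.50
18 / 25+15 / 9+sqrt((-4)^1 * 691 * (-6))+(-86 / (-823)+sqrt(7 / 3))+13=sqrt(21) / 3+956192 / 61725+2 * sqrt(4146)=145.80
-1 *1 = -1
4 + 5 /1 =9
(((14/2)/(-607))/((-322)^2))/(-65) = 1/584407460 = 0.00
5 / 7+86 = 607 / 7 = 86.71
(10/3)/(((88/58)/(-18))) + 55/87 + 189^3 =6460927193/957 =6751230.09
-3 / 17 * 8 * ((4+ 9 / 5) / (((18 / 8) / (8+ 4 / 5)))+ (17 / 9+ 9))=-20144 / 425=-47.40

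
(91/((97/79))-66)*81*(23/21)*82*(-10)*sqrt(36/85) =-480907368*sqrt(85)/11543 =-384106.98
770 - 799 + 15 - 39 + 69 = 16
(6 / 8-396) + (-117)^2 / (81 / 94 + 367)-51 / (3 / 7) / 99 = -4919170769 / 13693284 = -359.24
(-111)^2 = 12321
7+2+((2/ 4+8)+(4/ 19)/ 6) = 17.54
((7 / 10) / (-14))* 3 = -3 / 20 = -0.15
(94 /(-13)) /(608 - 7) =-94 /7813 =-0.01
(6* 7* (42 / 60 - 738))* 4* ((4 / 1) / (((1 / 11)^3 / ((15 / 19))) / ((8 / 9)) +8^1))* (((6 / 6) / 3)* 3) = -26378588544 / 425977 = -61924.91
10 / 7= 1.43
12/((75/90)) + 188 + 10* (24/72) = 3086/15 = 205.73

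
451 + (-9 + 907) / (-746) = 167774 / 373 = 449.80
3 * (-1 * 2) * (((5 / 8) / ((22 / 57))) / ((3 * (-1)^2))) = -285 / 88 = -3.24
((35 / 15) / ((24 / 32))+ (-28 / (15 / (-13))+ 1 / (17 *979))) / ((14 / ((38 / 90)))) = 389580199 / 471829050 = 0.83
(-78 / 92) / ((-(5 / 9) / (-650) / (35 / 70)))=-22815 / 46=-495.98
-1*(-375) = 375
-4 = -4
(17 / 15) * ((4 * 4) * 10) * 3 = 544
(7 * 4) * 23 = 644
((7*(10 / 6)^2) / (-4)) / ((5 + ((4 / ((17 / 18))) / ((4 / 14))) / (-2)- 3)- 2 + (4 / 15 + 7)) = 14875 / 444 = 33.50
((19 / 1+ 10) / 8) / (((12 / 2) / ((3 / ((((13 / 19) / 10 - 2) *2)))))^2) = 261725 / 4310048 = 0.06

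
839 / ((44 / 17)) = 14263 / 44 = 324.16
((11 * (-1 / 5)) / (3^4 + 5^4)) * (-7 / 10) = 77 / 35300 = 0.00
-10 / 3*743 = -7430 / 3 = -2476.67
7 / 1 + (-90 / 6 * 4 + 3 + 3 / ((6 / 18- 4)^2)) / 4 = -1741 / 242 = -7.19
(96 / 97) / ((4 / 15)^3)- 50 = 425 / 194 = 2.19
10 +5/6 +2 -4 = 53/6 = 8.83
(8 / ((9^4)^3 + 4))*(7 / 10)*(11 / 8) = 77 / 2824295364850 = 0.00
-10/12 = -5/6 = -0.83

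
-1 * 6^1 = -6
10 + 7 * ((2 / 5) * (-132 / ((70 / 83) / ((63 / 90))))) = -37096 / 125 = -296.77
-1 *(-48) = 48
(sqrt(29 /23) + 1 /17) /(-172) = -sqrt(667) /3956-1 /2924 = -0.01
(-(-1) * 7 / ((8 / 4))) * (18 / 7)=9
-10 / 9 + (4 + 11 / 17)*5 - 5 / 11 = 36470 / 1683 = 21.67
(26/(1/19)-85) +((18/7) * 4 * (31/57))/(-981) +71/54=321205565/782838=410.31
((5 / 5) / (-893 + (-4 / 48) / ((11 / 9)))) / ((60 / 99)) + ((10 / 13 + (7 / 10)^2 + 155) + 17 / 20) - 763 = -3095111549 / 5108350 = -605.89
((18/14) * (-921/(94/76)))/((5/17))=-5354694/1645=-3255.13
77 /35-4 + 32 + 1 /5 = 30.40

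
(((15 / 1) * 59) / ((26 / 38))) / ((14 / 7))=16815 / 26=646.73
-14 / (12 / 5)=-5.83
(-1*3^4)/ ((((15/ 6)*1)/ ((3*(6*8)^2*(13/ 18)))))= -161740.80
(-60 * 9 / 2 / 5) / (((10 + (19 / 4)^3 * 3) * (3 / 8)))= -9216 / 21217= -0.43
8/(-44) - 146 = -1608/11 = -146.18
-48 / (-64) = 0.75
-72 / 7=-10.29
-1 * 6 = -6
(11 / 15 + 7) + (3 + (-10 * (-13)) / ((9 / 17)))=11533 / 45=256.29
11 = 11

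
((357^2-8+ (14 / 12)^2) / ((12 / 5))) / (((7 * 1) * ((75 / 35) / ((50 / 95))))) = 22939625 / 12312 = 1863.19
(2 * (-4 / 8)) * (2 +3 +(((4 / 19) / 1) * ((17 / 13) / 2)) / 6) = -3722 / 741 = -5.02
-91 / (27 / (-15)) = 455 / 9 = 50.56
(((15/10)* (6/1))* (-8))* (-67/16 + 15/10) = 387/2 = 193.50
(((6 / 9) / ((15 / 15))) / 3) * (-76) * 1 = -152 / 9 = -16.89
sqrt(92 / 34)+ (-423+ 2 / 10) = -2114 / 5+ sqrt(782) / 17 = -421.16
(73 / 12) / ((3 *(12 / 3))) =0.51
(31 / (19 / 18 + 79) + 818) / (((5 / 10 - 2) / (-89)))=209914688 / 4323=48557.64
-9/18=-1/2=-0.50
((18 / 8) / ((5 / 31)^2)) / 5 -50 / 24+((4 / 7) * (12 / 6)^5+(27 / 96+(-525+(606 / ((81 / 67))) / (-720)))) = -3346986683 / 6804000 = -491.91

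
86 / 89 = 0.97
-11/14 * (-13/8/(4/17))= 2431/448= 5.43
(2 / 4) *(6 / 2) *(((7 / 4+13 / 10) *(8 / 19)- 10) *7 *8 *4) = -278208 / 95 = -2928.51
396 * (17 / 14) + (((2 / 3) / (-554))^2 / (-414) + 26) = 1014345717185 / 2001245778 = 506.86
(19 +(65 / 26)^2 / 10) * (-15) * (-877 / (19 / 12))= 6196005 / 38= 163052.76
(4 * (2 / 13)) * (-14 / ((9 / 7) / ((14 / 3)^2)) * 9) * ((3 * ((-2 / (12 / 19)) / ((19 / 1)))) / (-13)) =-76832 / 1521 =-50.51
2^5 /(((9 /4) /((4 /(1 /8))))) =4096 /9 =455.11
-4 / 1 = -4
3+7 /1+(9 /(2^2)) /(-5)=191 /20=9.55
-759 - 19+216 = -562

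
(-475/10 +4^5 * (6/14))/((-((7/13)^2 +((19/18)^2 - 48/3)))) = 150004062/5594477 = 26.81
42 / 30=7 / 5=1.40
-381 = -381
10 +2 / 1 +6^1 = 18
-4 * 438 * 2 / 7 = -3504 / 7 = -500.57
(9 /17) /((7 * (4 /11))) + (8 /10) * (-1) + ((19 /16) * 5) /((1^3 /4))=13779 /595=23.16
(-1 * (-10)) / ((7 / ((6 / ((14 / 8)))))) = 240 / 49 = 4.90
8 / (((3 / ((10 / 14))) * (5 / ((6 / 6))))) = 0.38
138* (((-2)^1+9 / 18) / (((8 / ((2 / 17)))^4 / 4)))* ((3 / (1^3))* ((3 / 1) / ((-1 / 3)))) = 0.00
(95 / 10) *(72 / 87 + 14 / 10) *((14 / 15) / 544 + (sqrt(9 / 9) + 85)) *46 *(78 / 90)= 37874391893 / 522000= 72556.31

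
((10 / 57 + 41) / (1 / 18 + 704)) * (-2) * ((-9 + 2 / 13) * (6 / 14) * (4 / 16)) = 105615 / 952679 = 0.11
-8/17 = -0.47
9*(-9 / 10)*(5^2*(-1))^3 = 253125 / 2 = 126562.50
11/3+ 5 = 26/3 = 8.67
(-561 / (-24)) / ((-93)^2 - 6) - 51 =-3526157 / 69144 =-51.00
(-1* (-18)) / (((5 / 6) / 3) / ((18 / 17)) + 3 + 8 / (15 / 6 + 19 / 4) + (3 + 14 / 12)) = 169128 / 80171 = 2.11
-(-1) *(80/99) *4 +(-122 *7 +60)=-790.77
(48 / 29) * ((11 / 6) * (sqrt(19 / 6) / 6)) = 22 * sqrt(114) / 261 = 0.90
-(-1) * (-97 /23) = -97 /23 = -4.22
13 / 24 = 0.54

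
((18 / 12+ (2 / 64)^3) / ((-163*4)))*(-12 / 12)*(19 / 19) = 49153 / 21364736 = 0.00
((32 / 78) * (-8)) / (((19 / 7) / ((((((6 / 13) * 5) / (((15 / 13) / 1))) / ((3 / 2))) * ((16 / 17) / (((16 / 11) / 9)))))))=-39424 / 4199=-9.39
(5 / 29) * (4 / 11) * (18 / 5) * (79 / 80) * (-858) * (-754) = 720954 / 5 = 144190.80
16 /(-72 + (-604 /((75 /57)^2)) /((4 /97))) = -10000 /5332567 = -0.00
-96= -96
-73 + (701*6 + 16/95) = 392651/95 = 4133.17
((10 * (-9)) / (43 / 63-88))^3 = 182284263000 / 166465766501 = 1.10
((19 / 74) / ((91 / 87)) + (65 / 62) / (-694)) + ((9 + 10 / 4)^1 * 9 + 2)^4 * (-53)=-3804871339166514339 / 579501104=-6565770648.07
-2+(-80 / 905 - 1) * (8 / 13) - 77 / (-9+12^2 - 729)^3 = -119691834137 / 44832047832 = -2.67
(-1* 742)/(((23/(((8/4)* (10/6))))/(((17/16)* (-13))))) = 409955/276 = 1485.34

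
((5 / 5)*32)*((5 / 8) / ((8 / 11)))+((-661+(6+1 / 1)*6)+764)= 345 / 2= 172.50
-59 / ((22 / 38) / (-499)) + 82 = 560281 / 11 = 50934.64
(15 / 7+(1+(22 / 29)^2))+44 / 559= 12495538 / 3290833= 3.80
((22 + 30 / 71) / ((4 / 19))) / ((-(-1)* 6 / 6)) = 7562 / 71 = 106.51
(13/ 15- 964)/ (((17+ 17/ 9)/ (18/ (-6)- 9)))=260046/ 425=611.87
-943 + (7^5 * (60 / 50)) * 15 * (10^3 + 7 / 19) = 5750093765 / 19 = 302636513.95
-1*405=-405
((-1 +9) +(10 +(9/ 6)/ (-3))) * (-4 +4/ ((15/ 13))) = -28/ 3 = -9.33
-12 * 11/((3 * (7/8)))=-50.29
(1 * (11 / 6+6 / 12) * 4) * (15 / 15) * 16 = 448 / 3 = 149.33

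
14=14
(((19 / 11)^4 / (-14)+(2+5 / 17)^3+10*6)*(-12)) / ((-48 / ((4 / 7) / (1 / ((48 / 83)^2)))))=82875826198656 / 24281178942713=3.41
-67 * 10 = -670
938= 938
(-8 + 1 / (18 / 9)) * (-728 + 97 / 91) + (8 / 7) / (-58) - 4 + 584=31836821 / 5278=6031.99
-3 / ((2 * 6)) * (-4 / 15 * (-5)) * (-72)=24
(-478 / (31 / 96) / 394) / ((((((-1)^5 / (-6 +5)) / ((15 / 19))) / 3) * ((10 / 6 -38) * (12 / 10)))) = 2581200 / 12647597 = 0.20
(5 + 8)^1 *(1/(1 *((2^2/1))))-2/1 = 5/4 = 1.25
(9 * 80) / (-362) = -360 / 181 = -1.99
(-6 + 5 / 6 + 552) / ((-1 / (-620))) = 1017110 / 3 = 339036.67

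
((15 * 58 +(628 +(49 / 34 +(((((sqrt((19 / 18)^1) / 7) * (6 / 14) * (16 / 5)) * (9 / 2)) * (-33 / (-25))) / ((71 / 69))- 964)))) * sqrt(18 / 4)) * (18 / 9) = 491832 * sqrt(19) / 434875 +54615 * sqrt(2) / 34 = 2276.61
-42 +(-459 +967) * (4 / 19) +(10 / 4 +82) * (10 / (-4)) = -11119 / 76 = -146.30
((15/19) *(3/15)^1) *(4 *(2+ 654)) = 414.32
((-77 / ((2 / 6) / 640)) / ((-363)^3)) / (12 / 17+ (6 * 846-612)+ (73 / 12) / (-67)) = 20410880 / 29483135817927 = 0.00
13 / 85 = 0.15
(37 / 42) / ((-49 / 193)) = -7141 / 2058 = -3.47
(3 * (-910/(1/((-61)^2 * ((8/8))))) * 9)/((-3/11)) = 335224890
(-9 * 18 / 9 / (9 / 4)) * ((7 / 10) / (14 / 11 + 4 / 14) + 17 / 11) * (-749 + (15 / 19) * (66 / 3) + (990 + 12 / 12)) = -5897696 / 1425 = -4138.73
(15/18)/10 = 1/12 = 0.08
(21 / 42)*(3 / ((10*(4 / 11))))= 33 / 80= 0.41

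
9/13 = 0.69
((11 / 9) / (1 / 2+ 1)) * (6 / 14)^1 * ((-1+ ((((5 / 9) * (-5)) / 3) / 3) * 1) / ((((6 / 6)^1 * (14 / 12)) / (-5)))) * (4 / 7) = 1.12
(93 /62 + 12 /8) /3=1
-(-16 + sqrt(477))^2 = -733 + 96 * sqrt(53) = -34.11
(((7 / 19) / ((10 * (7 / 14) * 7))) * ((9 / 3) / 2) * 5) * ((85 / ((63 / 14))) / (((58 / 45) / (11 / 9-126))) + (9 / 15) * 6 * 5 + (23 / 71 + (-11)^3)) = -3063775 / 12354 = -248.00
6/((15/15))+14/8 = 31/4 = 7.75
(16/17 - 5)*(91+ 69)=-11040/17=-649.41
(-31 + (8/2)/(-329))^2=104101209/108241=961.75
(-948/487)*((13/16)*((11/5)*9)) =-305019/9740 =-31.32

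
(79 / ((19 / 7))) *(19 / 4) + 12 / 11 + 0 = 6131 / 44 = 139.34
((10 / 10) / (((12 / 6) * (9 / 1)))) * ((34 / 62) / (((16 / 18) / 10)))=85 / 248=0.34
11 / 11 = 1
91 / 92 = 0.99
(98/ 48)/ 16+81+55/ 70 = 81.91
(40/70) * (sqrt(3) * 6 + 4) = 16/7 + 24 * sqrt(3)/7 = 8.22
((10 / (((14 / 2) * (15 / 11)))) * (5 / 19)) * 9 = 330 / 133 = 2.48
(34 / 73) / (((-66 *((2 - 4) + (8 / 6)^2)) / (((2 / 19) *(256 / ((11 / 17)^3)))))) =64144128 / 20307067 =3.16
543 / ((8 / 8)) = 543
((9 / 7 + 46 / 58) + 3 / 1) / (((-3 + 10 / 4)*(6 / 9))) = -3093 / 203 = -15.24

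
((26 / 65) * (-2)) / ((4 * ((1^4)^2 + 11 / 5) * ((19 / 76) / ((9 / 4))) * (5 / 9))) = -81 / 80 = -1.01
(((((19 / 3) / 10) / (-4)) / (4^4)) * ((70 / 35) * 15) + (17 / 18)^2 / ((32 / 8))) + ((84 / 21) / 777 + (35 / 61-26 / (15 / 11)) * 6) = -725637380857 / 6552161280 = -110.75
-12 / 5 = -2.40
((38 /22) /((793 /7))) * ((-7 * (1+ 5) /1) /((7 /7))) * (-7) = 39102 /8723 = 4.48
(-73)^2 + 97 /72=383785 /72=5330.35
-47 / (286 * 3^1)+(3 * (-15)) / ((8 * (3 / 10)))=-32269 / 1716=-18.80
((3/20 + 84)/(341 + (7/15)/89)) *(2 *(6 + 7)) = 5841693/910484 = 6.42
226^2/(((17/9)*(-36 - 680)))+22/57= -6483551/173451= -37.38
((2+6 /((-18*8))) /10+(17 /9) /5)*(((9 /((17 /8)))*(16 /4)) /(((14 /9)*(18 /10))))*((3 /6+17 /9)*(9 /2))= 37.31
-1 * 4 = -4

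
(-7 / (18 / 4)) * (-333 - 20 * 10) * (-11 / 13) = -701.56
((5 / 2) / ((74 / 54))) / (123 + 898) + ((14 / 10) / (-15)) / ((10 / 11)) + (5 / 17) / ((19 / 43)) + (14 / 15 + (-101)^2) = 46683969674654 / 4575739125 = 10202.50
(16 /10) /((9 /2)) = 16 /45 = 0.36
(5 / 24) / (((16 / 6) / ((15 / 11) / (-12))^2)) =125 / 123904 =0.00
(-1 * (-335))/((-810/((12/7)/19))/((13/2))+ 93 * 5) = -871/2382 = -0.37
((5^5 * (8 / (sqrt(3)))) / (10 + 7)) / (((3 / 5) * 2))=62500 * sqrt(3) / 153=707.54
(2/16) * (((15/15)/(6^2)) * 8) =1/36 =0.03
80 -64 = 16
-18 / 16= -9 / 8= -1.12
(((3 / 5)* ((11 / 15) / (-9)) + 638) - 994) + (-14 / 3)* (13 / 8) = -327269 / 900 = -363.63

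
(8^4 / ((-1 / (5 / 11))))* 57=-1167360 / 11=-106123.64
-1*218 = -218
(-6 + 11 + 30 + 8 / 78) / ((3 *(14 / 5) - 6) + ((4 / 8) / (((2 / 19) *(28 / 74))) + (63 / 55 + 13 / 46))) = 19395992 / 9051705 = 2.14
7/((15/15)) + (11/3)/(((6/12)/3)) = 29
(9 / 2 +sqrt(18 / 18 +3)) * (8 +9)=221 / 2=110.50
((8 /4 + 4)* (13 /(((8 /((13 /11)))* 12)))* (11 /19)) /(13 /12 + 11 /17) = 0.32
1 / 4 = 0.25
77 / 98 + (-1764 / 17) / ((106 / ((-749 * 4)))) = 2933.61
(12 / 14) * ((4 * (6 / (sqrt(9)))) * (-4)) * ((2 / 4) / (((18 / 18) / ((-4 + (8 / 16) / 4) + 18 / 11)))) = 2364 / 77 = 30.70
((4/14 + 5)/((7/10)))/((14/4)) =740/343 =2.16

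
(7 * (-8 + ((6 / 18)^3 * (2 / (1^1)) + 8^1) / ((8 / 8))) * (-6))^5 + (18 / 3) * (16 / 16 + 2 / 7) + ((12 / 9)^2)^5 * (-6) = -390.29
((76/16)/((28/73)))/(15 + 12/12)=1387/1792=0.77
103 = 103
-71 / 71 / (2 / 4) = -2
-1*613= -613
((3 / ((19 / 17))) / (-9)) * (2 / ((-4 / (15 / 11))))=0.20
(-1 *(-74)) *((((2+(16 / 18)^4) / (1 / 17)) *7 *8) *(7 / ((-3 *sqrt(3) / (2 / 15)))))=-16981631296 *sqrt(3) / 885735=-33207.50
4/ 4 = 1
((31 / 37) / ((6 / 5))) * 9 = 465 / 74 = 6.28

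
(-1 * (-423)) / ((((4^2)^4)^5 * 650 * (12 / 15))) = 423 / 628641426199607170847211520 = 0.00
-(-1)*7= 7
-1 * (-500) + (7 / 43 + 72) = 24603 / 43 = 572.16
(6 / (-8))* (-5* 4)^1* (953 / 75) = 953 / 5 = 190.60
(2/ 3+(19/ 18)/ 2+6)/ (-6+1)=-259/ 180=-1.44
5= 5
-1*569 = -569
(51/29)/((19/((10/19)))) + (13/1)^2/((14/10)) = 8849875/73283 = 120.76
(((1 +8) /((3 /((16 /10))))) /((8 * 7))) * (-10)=-6 /7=-0.86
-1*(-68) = 68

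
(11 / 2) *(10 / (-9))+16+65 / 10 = 295 / 18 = 16.39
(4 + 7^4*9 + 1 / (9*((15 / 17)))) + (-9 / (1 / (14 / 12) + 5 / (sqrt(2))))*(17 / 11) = 37007837296 / 1712205-37485*sqrt(2) / 12683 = 21609.96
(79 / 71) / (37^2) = 0.00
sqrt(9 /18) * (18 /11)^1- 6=-6 + 9 * sqrt(2) /11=-4.84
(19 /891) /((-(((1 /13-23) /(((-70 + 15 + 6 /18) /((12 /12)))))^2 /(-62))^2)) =-94311748966242496 /35571960104571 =-2651.29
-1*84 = -84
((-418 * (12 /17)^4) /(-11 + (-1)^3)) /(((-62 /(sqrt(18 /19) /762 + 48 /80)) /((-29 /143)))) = 0.02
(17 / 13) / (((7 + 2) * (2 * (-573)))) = -17 / 134082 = -0.00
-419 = -419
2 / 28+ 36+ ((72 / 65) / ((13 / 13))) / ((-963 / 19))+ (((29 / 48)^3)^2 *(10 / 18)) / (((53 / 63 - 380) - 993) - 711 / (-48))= 367116309986790590909 / 10183657505386659840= 36.05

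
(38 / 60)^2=361 / 900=0.40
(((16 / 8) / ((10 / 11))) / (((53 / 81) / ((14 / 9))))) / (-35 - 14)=-198 / 1855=-0.11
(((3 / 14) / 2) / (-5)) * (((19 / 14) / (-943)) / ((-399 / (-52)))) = 13 / 3234490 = 0.00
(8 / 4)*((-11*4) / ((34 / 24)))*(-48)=50688 / 17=2981.65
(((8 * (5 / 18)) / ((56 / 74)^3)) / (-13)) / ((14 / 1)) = -253265 / 8989344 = -0.03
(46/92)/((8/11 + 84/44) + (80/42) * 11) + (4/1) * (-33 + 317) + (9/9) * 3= 12413053/10898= 1139.02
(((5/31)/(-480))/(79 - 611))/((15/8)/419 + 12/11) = 4609/7993144656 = 0.00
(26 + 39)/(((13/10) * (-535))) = -10/107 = -0.09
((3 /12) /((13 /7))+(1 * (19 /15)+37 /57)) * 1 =10129 /4940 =2.05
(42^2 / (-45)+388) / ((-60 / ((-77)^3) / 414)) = 27468677544 / 25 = 1098747101.76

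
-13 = -13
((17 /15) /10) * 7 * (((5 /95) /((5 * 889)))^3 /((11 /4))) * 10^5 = 1088 /22718621998149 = 0.00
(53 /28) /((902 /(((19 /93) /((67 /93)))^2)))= 19133 /113374184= 0.00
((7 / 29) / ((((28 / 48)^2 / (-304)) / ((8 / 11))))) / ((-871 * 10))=175104 / 9724715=0.02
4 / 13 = 0.31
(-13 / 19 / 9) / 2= -13 / 342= -0.04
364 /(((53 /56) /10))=3846.04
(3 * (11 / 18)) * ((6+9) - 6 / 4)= 99 / 4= 24.75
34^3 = 39304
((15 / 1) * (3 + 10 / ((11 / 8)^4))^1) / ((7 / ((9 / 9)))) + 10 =2298115 / 102487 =22.42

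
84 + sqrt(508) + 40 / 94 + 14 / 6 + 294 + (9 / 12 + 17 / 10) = 2 *sqrt(127) + 1080649 / 2820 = 405.75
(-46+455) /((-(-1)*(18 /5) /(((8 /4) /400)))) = 0.57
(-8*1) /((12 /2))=-4 /3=-1.33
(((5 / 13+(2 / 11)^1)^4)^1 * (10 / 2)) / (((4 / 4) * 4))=215233605 / 1672646404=0.13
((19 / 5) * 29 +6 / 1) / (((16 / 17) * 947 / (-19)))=-187663 / 75760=-2.48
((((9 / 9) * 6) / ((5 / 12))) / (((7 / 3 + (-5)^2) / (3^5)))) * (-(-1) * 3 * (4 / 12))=26244 / 205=128.02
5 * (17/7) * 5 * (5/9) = 2125/63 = 33.73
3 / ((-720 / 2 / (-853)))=853 / 120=7.11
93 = 93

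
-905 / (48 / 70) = -31675 / 24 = -1319.79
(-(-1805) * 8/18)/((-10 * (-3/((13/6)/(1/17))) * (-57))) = -4199/243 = -17.28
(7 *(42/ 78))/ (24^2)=49/ 7488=0.01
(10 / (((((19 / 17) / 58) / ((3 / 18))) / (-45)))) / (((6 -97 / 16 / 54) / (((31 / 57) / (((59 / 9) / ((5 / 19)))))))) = -29710152000 / 2058612247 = -14.43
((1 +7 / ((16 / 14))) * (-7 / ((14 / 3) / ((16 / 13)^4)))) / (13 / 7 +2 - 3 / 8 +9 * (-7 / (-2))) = -13074432 / 18650333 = -0.70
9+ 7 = 16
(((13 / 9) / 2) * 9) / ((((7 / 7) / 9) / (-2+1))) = -117 / 2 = -58.50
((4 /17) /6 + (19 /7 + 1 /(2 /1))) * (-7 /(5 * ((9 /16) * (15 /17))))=-18584 /2025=-9.18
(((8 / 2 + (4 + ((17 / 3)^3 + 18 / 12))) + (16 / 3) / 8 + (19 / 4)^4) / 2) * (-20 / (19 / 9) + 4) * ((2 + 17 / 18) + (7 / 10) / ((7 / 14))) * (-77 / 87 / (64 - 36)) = 270991691971 / 1028298240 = 263.53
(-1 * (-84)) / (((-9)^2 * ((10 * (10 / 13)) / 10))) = 182 / 135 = 1.35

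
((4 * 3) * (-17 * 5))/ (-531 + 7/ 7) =102/ 53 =1.92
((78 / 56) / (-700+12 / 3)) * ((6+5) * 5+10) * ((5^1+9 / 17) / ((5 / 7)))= -7943 / 7888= -1.01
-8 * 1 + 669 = 661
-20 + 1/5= -99/5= -19.80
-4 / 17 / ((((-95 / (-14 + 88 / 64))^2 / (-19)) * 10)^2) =-104060401 / 392768000000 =-0.00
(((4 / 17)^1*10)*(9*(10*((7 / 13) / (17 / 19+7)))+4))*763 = 4022536 / 221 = 18201.52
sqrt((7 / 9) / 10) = sqrt(70) / 30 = 0.28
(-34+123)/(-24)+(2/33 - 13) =-1465/88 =-16.65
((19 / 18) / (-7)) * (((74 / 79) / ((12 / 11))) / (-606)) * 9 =7733 / 4021416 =0.00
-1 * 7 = -7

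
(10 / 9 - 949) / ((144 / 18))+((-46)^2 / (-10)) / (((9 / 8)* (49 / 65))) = -1298275 / 3528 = -367.99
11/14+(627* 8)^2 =25160256.79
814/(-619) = -814/619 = -1.32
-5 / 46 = -0.11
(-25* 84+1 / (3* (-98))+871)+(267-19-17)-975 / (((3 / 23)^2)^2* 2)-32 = -2229596657 / 1323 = -1685258.24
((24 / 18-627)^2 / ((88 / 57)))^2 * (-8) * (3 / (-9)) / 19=235836321062179 / 26136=9023428262.25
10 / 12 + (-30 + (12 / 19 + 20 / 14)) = -21631 / 798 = -27.11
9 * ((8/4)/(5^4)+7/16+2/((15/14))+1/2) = 252663/10000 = 25.27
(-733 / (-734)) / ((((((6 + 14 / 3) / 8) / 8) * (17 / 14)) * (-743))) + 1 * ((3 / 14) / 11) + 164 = 117085298399 / 713878858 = 164.01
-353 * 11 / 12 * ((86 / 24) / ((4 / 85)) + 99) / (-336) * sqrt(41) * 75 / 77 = 10598825 * sqrt(41) / 64512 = 1051.98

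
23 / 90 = 0.26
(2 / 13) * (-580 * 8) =-9280 / 13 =-713.85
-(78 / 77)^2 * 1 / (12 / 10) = -5070 / 5929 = -0.86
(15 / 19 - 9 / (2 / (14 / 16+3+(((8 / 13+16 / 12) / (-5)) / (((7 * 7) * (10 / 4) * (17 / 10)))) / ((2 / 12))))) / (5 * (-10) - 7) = 91065367 / 312741520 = 0.29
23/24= 0.96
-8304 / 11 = -754.91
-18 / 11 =-1.64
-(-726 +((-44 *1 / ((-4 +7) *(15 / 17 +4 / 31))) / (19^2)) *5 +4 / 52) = 419147051 / 577239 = 726.12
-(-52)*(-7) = -364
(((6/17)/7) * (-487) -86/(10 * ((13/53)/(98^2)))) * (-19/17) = 376373.87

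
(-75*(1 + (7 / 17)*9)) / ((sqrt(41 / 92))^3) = -1104000*sqrt(943) / 28577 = -1186.34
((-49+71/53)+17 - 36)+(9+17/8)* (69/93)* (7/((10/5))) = -992931/26288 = -37.77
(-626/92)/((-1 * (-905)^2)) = 313/37675150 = 0.00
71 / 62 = 1.15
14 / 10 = 7 / 5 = 1.40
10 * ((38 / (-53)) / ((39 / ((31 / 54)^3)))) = -2830145 / 81369522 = -0.03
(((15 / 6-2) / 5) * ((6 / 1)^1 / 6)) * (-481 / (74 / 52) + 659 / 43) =-2775 / 86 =-32.27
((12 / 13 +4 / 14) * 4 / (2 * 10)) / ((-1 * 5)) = -22 / 455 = -0.05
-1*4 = -4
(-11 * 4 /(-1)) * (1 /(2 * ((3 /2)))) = 44 /3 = 14.67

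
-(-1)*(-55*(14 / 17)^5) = -20.83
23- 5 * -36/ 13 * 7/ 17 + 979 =222702/ 221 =1007.70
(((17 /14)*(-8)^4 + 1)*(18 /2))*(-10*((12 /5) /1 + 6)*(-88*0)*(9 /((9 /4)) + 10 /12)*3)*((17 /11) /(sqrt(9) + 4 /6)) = 0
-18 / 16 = -9 / 8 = -1.12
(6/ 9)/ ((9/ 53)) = 106/ 27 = 3.93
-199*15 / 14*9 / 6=-8955 / 28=-319.82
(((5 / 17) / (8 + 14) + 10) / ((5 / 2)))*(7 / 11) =5243 / 2057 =2.55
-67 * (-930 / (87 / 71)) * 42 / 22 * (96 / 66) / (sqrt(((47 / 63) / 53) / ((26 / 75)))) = 99097824 * sqrt(1360086) / 164923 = 700754.79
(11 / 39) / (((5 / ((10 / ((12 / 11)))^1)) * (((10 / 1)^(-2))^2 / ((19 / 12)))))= 2873750 / 351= 8187.32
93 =93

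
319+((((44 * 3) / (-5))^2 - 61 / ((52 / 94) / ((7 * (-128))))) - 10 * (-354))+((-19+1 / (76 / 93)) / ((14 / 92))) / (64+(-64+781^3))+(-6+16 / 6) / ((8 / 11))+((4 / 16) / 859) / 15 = 1566952802885659172447 / 15161231452888950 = 103352.61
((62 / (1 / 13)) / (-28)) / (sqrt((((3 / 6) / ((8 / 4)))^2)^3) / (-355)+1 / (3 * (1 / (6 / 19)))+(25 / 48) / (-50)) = -260950560 / 859411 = -303.64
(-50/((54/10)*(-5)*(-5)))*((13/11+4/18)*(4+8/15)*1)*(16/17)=-2.22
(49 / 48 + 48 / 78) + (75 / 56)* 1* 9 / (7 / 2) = 155329 / 30576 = 5.08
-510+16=-494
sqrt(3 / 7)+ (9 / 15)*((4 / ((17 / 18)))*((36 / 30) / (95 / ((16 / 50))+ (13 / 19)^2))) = 3742848 / 364958975+ sqrt(21) / 7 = 0.66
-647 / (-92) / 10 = 647 / 920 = 0.70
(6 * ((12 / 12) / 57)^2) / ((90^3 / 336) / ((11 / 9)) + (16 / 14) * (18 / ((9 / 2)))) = 308 / 296827557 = 0.00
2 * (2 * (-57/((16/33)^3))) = -2048409/1024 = -2000.40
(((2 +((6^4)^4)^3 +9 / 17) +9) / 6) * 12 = 763376762050054946162965178208950944136 / 17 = 44904515414709114480174420000000000000.00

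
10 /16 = 5 /8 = 0.62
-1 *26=-26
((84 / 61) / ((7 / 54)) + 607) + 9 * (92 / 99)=420037 / 671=625.99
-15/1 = -15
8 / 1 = 8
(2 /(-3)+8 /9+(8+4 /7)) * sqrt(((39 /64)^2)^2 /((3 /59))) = 46813 * sqrt(177) /43008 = 14.48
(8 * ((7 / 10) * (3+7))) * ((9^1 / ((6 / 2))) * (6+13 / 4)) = 1554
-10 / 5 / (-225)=0.01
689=689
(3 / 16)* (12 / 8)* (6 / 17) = 27 / 272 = 0.10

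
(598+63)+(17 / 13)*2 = 8627 / 13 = 663.62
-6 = -6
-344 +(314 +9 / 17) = -501 / 17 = -29.47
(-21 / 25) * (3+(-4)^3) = 1281 / 25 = 51.24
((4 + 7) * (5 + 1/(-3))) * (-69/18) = -1771/9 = -196.78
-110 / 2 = -55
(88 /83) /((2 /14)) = 616 /83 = 7.42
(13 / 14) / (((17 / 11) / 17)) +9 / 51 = 2473 / 238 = 10.39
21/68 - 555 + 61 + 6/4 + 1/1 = -33401/68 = -491.19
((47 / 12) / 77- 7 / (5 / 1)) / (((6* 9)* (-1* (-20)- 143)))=6233 / 30686040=0.00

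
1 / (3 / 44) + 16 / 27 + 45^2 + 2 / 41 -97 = 1943.31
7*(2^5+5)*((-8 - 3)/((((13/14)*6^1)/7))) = -139601/39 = -3579.51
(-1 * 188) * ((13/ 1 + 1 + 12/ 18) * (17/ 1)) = -140624/ 3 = -46874.67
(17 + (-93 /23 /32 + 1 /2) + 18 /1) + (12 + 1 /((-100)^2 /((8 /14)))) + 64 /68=2644756253 /54740000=48.31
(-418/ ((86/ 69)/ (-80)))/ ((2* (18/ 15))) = 480700/ 43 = 11179.07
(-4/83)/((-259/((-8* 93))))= -2976/21497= -0.14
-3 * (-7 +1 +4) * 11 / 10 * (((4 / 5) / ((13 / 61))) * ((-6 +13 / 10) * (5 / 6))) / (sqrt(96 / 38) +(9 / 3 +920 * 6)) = -1103132723 / 62786425325 +126148 * sqrt(57) / 188359275975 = -0.02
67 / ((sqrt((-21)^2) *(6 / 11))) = 737 / 126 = 5.85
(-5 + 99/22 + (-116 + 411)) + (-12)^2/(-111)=21697/74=293.20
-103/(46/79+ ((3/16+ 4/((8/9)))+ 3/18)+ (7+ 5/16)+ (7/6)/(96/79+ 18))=-74111796/9216961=-8.04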